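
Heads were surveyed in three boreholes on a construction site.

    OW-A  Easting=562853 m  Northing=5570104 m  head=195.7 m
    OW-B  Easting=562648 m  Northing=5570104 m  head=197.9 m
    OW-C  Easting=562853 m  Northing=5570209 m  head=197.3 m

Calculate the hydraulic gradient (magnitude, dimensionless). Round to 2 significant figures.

∂h/∂x = (197.9 − 195.7) / (562648 − 562853) = -0.01073
∂h/∂y = (197.3 − 195.7) / (5570209 − 5570104) = +0.01524
|∇h| = √(-0.01073² + 0.01524²) = 0.01864

0.019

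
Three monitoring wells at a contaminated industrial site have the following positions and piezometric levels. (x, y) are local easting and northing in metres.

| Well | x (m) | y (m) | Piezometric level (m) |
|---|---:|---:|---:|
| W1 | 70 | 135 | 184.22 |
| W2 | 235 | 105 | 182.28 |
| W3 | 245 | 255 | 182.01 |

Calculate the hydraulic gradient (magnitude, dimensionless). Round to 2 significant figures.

Three-point gradient (reference W1): Δ to W2 = (165, -30, -1.94), Δ to W3 = (175, 120, -2.21).
∂h/∂x = -0.01194, ∂h/∂y = -0.001004 (det = 25050).
|∇h| = √(-0.01194² + -0.001004²) = 0.01198

0.012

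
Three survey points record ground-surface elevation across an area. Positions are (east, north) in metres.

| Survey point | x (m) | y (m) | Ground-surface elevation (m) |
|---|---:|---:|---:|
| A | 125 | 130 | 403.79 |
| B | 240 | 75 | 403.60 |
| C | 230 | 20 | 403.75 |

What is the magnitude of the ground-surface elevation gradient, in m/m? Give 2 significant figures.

Three-point gradient (reference A): Δ to B = (115, -55, -0.19), Δ to C = (105, -110, -0.04).
∂z/∂x = -0.002720, ∂z/∂y = -0.002233 (det = -6875).
|∇f| = √(-0.002720² + -0.002233²) = 0.003519 m/m

0.0035 m/m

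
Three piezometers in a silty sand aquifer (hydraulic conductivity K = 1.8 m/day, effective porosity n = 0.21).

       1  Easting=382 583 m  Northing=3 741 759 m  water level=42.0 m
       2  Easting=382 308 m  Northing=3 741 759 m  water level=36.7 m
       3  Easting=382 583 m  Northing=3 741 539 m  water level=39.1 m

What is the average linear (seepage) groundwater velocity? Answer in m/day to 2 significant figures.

0.20 m/day

∂h/∂x = (36.7 − 42.0) / (382308 − 382583) = +0.01927
∂h/∂y = (39.1 − 42.0) / (3741539 − 3741759) = +0.01318
|∇h| = √(0.01927² + 0.01318²) = 0.02335
Seepage velocity v = K·i/n = 1.8 × 0.02335 / 0.21 = 0.2001 m/day.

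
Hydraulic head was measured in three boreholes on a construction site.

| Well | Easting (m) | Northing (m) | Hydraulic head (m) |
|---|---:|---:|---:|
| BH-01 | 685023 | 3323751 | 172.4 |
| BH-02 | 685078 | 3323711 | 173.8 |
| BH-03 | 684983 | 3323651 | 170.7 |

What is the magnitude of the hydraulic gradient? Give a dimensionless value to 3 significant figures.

Differences from BH-01: to BH-02 (Δx, Δy, Δh) = (55, -40, +1.4); to BH-03 = (-40, -100, -1.7).
Determinant of the coordinate differences = 55·(-100) − (-40)·(-40) = -7100.
∂h/∂x = [(+1.4)·(-100) − (-1.7)·(-40)] / -7100 = +0.02930
∂h/∂y = [55·(-1.7) − (-40)·(+1.4)] / -7100 = +0.005282
|∇h| = √(0.02930² + 0.005282²) = 0.02977

0.0298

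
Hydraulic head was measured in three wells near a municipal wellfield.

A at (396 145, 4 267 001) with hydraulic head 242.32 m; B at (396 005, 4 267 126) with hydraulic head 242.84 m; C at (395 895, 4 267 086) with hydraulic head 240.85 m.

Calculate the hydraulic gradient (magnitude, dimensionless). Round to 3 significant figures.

With h = a·x + b·y + c and A as origin, the differences give:
  (-140)·a + 125·b = +0.52
  (-250)·a + 85·b = -1.47
Eliminate b (×85 and ×125, subtract): 19350·a = 227.950 → a = ∂h/∂x = +0.01178
Back-substitute: b = ∂h/∂y = +0.01735.
|∇h| = √(0.01178² + 0.01735²) = 0.02097

0.0210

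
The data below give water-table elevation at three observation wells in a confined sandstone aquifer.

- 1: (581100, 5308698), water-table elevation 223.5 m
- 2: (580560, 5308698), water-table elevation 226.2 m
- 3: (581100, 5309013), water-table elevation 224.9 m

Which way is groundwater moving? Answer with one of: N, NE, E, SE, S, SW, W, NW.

SE

∂h/∂x = (226.2 − 223.5) / (580560 − 581100) = -0.005000
∂h/∂y = (224.9 − 223.5) / (5309013 − 5308698) = +0.004444
Flow = −∇h = (+0.005000 east, -0.004444 north), which points southeast.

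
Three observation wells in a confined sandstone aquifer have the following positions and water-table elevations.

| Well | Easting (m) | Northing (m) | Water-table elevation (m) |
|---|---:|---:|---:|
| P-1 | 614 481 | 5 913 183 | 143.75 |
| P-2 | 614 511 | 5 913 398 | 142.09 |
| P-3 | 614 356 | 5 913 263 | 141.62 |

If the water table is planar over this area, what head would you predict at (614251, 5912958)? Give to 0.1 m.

Differences from P-1: to P-2 (Δx, Δy, Δh) = (30, 215, -1.66); to P-3 = (-125, 80, -2.13).
Determinant of the coordinate differences = 30·80 − (-125)·215 = 29275.
∂h/∂x = [(-1.66)·80 − (-2.13)·215] / 29275 = +0.01111
∂h/∂y = [30·(-2.13) − (-125)·(-1.66)] / 29275 = -0.009271
h(614251, 5912958) = 143.75 + (+0.01111)·(-230) + (-0.009271)·(-225) = 143.75 -2.555 +2.086 = 143.281 m.

143.3 m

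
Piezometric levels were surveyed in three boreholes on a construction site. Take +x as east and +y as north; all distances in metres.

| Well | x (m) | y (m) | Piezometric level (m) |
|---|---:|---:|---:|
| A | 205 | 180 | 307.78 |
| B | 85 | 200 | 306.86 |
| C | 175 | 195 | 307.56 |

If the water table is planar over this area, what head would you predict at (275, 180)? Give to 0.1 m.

308.3 m

Differences from A: to B (Δx, Δy, Δh) = (-120, 20, -0.92); to C = (-30, 15, -0.22).
Determinant of the coordinate differences = (-120)·15 − (-30)·20 = -1200.
∂h/∂x = [(-0.92)·15 − (-0.22)·20] / -1200 = +0.007833
∂h/∂y = [(-120)·(-0.22) − (-30)·(-0.92)] / -1200 = +0.001000
h(275, 180) = 307.78 + (+0.007833)·(70) + (+0.001000)·(0) = 307.78 +0.548 +0.000 = 308.328 m.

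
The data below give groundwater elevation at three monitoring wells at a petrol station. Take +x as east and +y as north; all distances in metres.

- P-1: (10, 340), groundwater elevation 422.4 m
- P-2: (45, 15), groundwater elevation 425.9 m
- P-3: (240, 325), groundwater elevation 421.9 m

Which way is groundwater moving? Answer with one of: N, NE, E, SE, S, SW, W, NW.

Differences from P-1: to P-2 (Δx, Δy, Δh) = (35, -325, +3.5); to P-3 = (230, -15, -0.5).
Determinant of the coordinate differences = 35·(-15) − 230·(-325) = 74225.
∂h/∂x = [(+3.5)·(-15) − (-0.5)·(-325)] / 74225 = -0.002897
∂h/∂y = [35·(-0.5) − 230·(+3.5)] / 74225 = -0.01108
Flow = −∇h = (+0.002897 east, +0.01108 north), which points north.

N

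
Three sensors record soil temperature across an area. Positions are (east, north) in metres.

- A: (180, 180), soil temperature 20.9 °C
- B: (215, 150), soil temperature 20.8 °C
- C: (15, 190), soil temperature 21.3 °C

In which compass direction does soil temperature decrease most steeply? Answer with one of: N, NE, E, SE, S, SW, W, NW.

E

Differences from A: to B (Δx, Δy, Δh) = (35, -30, -0.1); to C = (-165, 10, +0.4).
Determinant of the coordinate differences = 35·10 − (-165)·(-30) = -4600.
∂T/∂x = [(-0.1)·10 − (+0.4)·(-30)] / -4600 = -0.002391
∂T/∂y = [35·(+0.4) − (-165)·(-0.1)] / -4600 = +0.0005435
Steepest decrease is along −∇f = (+0.002391 E, -0.0005435 N) → east.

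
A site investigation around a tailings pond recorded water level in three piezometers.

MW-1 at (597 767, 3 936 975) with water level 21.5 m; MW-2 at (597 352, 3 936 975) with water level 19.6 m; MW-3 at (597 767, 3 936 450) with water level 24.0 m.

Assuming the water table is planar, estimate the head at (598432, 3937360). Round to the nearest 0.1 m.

∂h/∂x = (19.6 − 21.5) / (597352 − 597767) = +0.004578
∂h/∂y = (24.0 − 21.5) / (3936450 − 3936975) = -0.004762
h(598432, 3937360) = 21.5 + (+0.004578)·(665) + (-0.004762)·(385) = 21.5 +3.045 -1.833 = 22.711 m.

22.7 m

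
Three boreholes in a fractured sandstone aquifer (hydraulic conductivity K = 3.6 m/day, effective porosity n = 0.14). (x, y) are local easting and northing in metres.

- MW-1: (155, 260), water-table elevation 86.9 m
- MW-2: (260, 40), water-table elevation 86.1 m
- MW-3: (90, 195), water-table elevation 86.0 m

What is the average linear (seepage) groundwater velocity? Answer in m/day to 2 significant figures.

0.25 m/day

Taking MW-1 as reference: MW-2−MW-1 = (105, -220, -0.8); MW-3−MW-1 = (-65, -65, -0.9).
Solve a·Δx + b·Δy = Δh: det = 105·(-65) − (-65)·(-220) = -21125.
∂h/∂x = [(-0.8)·(-65) − (-0.9)·(-220)] / -21125 = +0.006911
∂h/∂y = [105·(-0.9) − (-65)·(-0.8)] / -21125 = +0.006935
|∇h| = √(0.006911² + 0.006935²) = 0.009791
Seepage velocity v = K·i/n = 3.6 × 0.009791 / 0.14 = 0.2518 m/day.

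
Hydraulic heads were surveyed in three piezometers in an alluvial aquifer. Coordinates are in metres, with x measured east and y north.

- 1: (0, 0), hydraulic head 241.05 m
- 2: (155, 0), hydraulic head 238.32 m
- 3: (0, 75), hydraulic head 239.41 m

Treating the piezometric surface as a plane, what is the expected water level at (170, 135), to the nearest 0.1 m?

∂h/∂x = (238.32 − 241.05) / (155 − 0) = -0.01761
∂h/∂y = (239.41 − 241.05) / (75 − 0) = -0.02187
h(170, 135) = 241.05 + (-0.01761)·(170) + (-0.02187)·(135) = 241.05 -2.994 -2.952 = 235.104 m.

235.1 m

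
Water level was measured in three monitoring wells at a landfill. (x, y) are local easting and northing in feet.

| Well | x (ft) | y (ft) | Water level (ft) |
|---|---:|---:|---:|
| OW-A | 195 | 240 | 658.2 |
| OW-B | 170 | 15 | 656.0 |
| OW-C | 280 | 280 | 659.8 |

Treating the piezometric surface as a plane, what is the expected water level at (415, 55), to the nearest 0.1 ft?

With h = a·x + b·y + c and OW-A as origin, the differences give:
  (-25)·a + (-225)·b = -2.2
  85·a + 40·b = +1.6
Eliminate b (×40 and ×(-225), subtract): 18125·a = 272.00 → a = ∂h/∂x = +0.01501
Back-substitute: b = ∂h/∂y = +0.008110.
h(415, 55) = 658.2 + (+0.01501)·(220) + (+0.008110)·(-185) = 658.2 +3.302 -1.500 = 660.001 ft.

660.0 ft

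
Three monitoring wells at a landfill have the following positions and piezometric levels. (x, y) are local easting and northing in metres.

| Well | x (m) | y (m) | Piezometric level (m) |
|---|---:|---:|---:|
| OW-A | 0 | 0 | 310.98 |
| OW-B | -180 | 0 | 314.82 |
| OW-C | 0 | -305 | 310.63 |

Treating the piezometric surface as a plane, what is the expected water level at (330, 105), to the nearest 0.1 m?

∂h/∂x = (314.82 − 310.98) / (-180 − 0) = -0.02133
∂h/∂y = (310.63 − 310.98) / (-305 − 0) = +0.001148
h(330, 105) = 310.98 + (-0.02133)·(330) + (+0.001148)·(105) = 310.98 -7.040 +0.120 = 304.060 m.

304.1 m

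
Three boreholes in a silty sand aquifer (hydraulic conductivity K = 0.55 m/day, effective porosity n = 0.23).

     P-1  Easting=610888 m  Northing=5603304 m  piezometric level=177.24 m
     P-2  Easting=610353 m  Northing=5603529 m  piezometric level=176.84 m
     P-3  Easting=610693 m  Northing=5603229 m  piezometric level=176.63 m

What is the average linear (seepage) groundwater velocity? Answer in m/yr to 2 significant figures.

Differences from P-1: to P-2 (Δx, Δy, Δh) = (-535, 225, -0.40); to P-3 = (-195, -75, -0.61).
Solve a·Δx + b·Δy = Δh: det = (-535)·(-75) − (-195)·225 = 84000.
∂h/∂x = [(-0.40)·(-75) − (-0.61)·225] / 84000 = +0.001991
∂h/∂y = [(-535)·(-0.61) − (-195)·(-0.40)] / 84000 = +0.002957
|∇h| = √(0.001991² + 0.002957²) = 0.003565
Seepage velocity v = K·i/n = 0.55 × 0.003565 / 0.23 = 0.008525 m/day = 3.114 m/yr.

3.1 m/yr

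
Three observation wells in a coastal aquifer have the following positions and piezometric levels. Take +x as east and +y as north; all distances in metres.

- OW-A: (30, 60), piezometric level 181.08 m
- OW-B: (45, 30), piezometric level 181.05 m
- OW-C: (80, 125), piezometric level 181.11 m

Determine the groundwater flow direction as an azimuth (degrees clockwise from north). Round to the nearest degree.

Taking OW-A as reference: OW-B−OW-A = (15, -30, -0.03); OW-C−OW-A = (50, 65, +0.03).
Solve a·Δx + b·Δy = Δh: det = 15·65 − 50·(-30) = 2475.
∂h/∂x = [(-0.03)·65 − (+0.03)·(-30)] / 2475 = -0.0004242
∂h/∂y = [15·(+0.03) − 50·(-0.03)] / 2475 = +0.0007879
Flow direction (−∇h) has components (+0.0004242 E, -0.0007879 N).
Azimuth = atan2(E, N) = atan2(+0.0004242, -0.0007879) = 151.7° ≈ 152°.

152°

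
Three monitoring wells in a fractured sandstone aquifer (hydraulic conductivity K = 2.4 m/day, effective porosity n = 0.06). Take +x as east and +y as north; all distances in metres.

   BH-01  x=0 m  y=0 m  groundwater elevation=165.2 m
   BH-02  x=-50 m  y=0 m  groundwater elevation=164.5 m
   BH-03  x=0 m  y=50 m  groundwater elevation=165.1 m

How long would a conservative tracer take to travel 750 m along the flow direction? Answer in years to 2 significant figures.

3.6 years

∂h/∂x = (164.5 − 165.2) / (-50 − 0) = +0.01400
∂h/∂y = (165.1 − 165.2) / (50 − 0) = -0.002000
|∇h| = √(0.01400² + -0.002000²) = 0.01414
Seepage velocity v = K·i/n = 2.4 × 0.01414 / 0.06 = 0.5656 m/day.
t = 750 / 0.5656 = 1326 days = 3.63 years.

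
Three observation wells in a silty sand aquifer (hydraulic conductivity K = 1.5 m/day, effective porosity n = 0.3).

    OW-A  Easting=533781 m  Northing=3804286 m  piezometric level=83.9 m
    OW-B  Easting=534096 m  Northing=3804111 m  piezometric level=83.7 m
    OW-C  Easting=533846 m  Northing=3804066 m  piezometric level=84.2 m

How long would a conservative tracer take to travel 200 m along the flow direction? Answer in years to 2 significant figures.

With h = a·x + b·y + c and OW-A as origin, the differences give:
  315·a + (-175)·b = -0.2
  65·a + (-220)·b = +0.3
Eliminate b (×(-220) and ×(-175), subtract): -57925·a = 96.50 → a = ∂h/∂x = -0.001666
Back-substitute: b = ∂h/∂y = -0.001856.
|∇h| = √(-0.001666² + -0.001856²) = 0.002494
Seepage velocity v = K·i/n = 1.5 × 0.002494 / 0.3 = 0.01247 m/day.
t = 200 / 0.01247 = 1.604e+04 days = 43.9 years.

44 years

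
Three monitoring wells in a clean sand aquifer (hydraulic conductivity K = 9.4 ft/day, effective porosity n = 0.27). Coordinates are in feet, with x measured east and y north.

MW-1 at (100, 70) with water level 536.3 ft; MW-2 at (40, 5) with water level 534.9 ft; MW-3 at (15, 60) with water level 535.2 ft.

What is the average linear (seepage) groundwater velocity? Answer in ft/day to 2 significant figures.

0.55 ft/day

Taking MW-1 as reference: MW-2−MW-1 = (-60, -65, -1.4); MW-3−MW-1 = (-85, -10, -1.1).
Determinant of the coordinate differences = (-60)·(-10) − (-85)·(-65) = -4925.
∂h/∂x = [(-1.4)·(-10) − (-1.1)·(-65)] / -4925 = +0.01168
∂h/∂y = [(-60)·(-1.1) − (-85)·(-1.4)] / -4925 = +0.01076
|∇h| = √(0.01168² + 0.01076²) = 0.01588
Seepage velocity v = K·i/n = 9.4 × 0.01588 / 0.27 = 0.5529 ft/day.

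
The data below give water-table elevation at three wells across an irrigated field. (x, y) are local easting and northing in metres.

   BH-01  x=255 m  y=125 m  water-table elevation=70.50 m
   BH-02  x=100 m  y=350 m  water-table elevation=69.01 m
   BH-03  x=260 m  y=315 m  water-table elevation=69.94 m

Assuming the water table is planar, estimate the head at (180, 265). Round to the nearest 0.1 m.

Three-point gradient (reference BH-01): Δ to BH-02 = (-155, 225, -1.49), Δ to BH-03 = (5, 190, -0.56).
∂h/∂x = +0.005138, ∂h/∂y = -0.003083 (det = -30575).
h(180, 265) = 70.50 + (+0.005138)·(-75) + (-0.003083)·(140) = 70.50 -0.385 -0.432 = 69.683 m.

69.7 m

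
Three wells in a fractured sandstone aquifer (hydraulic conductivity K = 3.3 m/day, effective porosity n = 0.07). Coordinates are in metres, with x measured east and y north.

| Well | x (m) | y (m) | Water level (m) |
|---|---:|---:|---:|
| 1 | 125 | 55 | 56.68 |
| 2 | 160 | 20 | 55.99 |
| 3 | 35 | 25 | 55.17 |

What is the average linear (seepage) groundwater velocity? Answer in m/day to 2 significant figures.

1.3 m/day

With h = a·x + b·y + c and 1 as origin, the differences give:
  35·a + (-35)·b = -0.69
  (-90)·a + (-30)·b = -1.51
Eliminate b (×(-30) and ×(-35), subtract): -4200·a = -32.150 → a = ∂h/∂x = +0.007655
Back-substitute: b = ∂h/∂y = +0.02737.
|∇h| = √(0.007655² + 0.02737²) = 0.02842
Seepage velocity v = K·i/n = 3.3 × 0.02842 / 0.07 = 1.34 m/day.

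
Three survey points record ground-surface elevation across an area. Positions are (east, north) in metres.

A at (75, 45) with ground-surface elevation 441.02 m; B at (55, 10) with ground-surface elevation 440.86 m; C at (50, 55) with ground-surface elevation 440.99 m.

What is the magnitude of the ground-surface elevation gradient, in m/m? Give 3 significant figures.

Differences from A: to B (Δx, Δy, Δh) = (-20, -35, -0.16); to C = (-25, 10, -0.03).
Determinant of the coordinate differences = (-20)·10 − (-25)·(-35) = -1075.
∂z/∂x = [(-0.16)·10 − (-0.03)·(-35)] / -1075 = +0.002465
∂z/∂y = [(-20)·(-0.03) − (-25)·(-0.16)] / -1075 = +0.003163
|∇f| = √(0.002465² + 0.003163²) = 0.00401 m/m

0.00401 m/m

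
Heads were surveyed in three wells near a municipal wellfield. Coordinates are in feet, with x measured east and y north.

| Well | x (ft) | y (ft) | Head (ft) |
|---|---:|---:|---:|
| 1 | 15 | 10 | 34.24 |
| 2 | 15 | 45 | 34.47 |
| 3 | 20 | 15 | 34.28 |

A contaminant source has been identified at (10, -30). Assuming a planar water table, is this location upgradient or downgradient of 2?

Taking 1 as reference: 2−1 = (0, 35, +0.23); 3−1 = (5, 5, +0.04).
Determinant of the coordinate differences = 0·5 − 5·35 = -175.
∂h/∂x = [(+0.23)·5 − (+0.04)·35] / -175 = +0.001429
∂h/∂y = [0·(+0.04) − 5·(+0.23)] / -175 = +0.006571
Head at (10, -30) = 34.24 + (+0.001429)·(-5) + (+0.006571)·(-40) = 33.97 ft.
That is lower than the 34.47 ft at 2, so the point is downgradient.

downgradient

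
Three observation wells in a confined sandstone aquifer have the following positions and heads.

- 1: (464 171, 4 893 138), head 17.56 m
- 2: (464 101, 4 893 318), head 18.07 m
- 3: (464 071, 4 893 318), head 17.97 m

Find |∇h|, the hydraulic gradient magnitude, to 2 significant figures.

0.0053

Three-point gradient (reference 1): Δ to 2 = (-70, 180, +0.51), Δ to 3 = (-100, 180, +0.41).
∂h/∂x = +0.003333, ∂h/∂y = +0.004130 (det = 5400).
|∇h| = √(0.003333² + 0.004130²) = 0.005307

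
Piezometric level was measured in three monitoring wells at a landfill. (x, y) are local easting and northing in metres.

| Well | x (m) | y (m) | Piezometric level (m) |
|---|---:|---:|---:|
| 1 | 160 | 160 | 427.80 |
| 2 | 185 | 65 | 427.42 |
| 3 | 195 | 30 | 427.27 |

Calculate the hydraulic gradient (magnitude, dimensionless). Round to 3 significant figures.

0.0127

Differences from 1: to 2 (Δx, Δy, Δh) = (25, -95, -0.38); to 3 = (35, -130, -0.53).
Determinant of the coordinate differences = 25·(-130) − 35·(-95) = 75.
∂h/∂x = [(-0.38)·(-130) − (-0.53)·(-95)] / 75 = -0.01267
∂h/∂y = [25·(-0.53) − 35·(-0.38)] / 75 = +0.0006667
|∇h| = √(-0.01267² + 0.0006667²) = 0.01269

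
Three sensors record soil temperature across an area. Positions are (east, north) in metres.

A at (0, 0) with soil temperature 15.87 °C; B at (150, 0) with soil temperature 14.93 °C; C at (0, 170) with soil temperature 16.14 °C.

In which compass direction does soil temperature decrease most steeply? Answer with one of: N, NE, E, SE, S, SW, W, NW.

E

∂T/∂x = (14.93 − 15.87) / (150 − 0) = -0.006267
∂T/∂y = (16.14 − 15.87) / (170 − 0) = +0.001588
Steepest decrease is along −∇f = (+0.006267 E, -0.001588 N) → east.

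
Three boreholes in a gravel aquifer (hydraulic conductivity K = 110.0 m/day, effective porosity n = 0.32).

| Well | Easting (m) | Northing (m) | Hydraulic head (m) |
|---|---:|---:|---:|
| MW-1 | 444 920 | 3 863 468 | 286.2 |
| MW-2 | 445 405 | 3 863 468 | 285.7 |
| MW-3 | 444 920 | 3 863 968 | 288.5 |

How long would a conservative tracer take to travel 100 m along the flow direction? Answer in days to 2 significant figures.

∂h/∂x = (285.7 − 286.2) / (445405 − 444920) = -0.001031
∂h/∂y = (288.5 − 286.2) / (3863968 − 3863468) = +0.004600
|∇h| = √(-0.001031² + 0.004600²) = 0.004714
Seepage velocity v = K·i/n = 110.0 × 0.004714 / 0.32 = 1.62 m/day.
t = 100 / 1.62 = 61.73 days.

62 days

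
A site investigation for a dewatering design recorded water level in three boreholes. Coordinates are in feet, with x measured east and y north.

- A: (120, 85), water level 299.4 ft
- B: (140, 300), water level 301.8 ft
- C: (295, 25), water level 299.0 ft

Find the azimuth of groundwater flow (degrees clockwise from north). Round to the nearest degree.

188°

With h = a·x + b·y + c and A as origin, the differences give:
  20·a + 215·b = +2.4
  175·a + (-60)·b = -0.4
Eliminate b (×(-60) and ×215, subtract): -38825·a = -58.00 → a = ∂h/∂x = +0.001494
Back-substitute: b = ∂h/∂y = +0.01102.
Flow direction (−∇h) has components (-0.001494 E, -0.01102 N).
Azimuth = atan2(E, N) = atan2(-0.001494, -0.01102) = 187.7° ≈ 188°.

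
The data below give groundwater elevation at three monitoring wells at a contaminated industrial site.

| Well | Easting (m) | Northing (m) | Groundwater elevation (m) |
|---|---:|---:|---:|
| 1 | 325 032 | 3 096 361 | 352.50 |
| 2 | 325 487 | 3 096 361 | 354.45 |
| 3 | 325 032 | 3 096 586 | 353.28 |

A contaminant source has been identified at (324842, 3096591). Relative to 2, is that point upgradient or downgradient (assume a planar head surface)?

∂h/∂x = (354.45 − 352.50) / (325487 − 325032) = +0.004286
∂h/∂y = (353.28 − 352.50) / (3096586 − 3096361) = +0.003467
Head at (324842, 3096591) = 352.50 + (+0.004286)·(-190) + (+0.003467)·(230) = 352.48 m.
That is lower than the 354.45 m at 2, so the point is downgradient.

downgradient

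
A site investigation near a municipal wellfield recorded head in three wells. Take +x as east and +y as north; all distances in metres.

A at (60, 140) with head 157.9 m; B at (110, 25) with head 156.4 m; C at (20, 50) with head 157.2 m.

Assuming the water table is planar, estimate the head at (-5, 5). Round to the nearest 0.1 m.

Differences from A: to B (Δx, Δy, Δh) = (50, -115, -1.5); to C = (-40, -90, -0.7).
Determinant of the coordinate differences = 50·(-90) − (-40)·(-115) = -9100.
∂h/∂x = [(-1.5)·(-90) − (-0.7)·(-115)] / -9100 = -0.005989
∂h/∂y = [50·(-0.7) − (-40)·(-1.5)] / -9100 = +0.01044
h(-5, 5) = 157.9 + (-0.005989)·(-65) + (+0.01044)·(-135) = 157.9 +0.389 -1.409 = 156.880 m.

156.9 m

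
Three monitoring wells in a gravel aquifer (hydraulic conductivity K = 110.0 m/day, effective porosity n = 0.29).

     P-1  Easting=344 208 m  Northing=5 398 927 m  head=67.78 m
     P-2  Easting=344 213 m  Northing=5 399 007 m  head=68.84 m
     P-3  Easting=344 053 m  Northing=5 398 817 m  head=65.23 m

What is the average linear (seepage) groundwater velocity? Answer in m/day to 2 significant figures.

Taking P-1 as reference: P-2−P-1 = (5, 80, +1.06); P-3−P-1 = (-155, -110, -2.55).
Determinant of the coordinate differences = 5·(-110) − (-155)·80 = 11850.
∂h/∂x = [(+1.06)·(-110) − (-2.55)·80] / 11850 = +0.007376
∂h/∂y = [5·(-2.55) − (-155)·(+1.06)] / 11850 = +0.01279
|∇h| = √(0.007376² + 0.01279²) = 0.01476
Seepage velocity v = K·i/n = 110.0 × 0.01476 / 0.29 = 5.599 m/day.

5.6 m/day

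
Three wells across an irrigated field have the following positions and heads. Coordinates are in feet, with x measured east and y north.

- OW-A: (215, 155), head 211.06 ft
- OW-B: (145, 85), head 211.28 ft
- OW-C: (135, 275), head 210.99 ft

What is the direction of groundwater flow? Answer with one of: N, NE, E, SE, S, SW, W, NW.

NE

Three-point gradient (reference OW-A): Δ to OW-B = (-70, -70, +0.22), Δ to OW-C = (-80, 120, -0.07).
∂h/∂x = -0.001536, ∂h/∂y = -0.001607 (det = -14000).
Flow = −∇h = (+0.001536 east, +0.001607 north), which points northeast.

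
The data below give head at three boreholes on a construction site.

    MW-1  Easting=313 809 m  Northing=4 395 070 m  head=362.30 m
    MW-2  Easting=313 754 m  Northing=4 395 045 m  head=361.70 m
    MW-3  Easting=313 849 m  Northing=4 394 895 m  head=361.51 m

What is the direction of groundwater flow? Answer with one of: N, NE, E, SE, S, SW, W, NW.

Differences from MW-1: to MW-2 (Δx, Δy, Δh) = (-55, -25, -0.60); to MW-3 = (40, -175, -0.79).
Solve a·Δx + b·Δy = Δh: det = (-55)·(-175) − 40·(-25) = 10625.
∂h/∂x = [(-0.60)·(-175) − (-0.79)·(-25)] / 10625 = +0.008024
∂h/∂y = [(-55)·(-0.79) − 40·(-0.60)] / 10625 = +0.006348
Flow = −∇h = (-0.008024 east, -0.006348 north), which points southwest.

SW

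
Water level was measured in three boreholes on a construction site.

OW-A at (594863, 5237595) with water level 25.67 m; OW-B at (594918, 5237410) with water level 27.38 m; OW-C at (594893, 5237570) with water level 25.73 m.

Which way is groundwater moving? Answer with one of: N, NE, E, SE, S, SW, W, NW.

Taking OW-A as reference: OW-B−OW-A = (55, -185, +1.71); OW-C−OW-A = (30, -25, +0.06).
Solve a·Δx + b·Δy = Δh: det = 55·(-25) − 30·(-185) = 4175.
∂h/∂x = [(+1.71)·(-25) − (+0.06)·(-185)] / 4175 = -0.007581
∂h/∂y = [55·(+0.06) − 30·(+1.71)] / 4175 = -0.01150
Flow = −∇h = (+0.007581 east, +0.01150 north), which points northeast.

NE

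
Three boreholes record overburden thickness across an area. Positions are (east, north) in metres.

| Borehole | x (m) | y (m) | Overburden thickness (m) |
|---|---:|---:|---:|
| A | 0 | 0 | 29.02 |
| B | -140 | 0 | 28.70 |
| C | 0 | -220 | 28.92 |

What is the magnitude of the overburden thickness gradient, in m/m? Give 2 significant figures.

∂d/∂x = (28.70 − 29.02) / (-140 − 0) = +0.002286
∂d/∂y = (28.92 − 29.02) / (-220 − 0) = +0.0004545
|∇f| = √(0.002286² + 0.0004545²) = 0.002331 m/m

0.0023 m/m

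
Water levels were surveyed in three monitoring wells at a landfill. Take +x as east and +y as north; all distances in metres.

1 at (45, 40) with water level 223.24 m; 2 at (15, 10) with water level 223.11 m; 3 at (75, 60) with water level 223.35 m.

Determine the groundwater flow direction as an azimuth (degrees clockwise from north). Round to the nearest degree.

229°

Three-point gradient (reference 1): Δ to 2 = (-30, -30, -0.13), Δ to 3 = (30, 20, +0.11).
∂h/∂x = +0.002333, ∂h/∂y = +0.002000 (det = 300).
Flow direction (−∇h) has components (-0.002333 E, -0.002000 N).
Azimuth = atan2(E, N) = atan2(-0.002333, -0.002000) = 229.4° ≈ 229°.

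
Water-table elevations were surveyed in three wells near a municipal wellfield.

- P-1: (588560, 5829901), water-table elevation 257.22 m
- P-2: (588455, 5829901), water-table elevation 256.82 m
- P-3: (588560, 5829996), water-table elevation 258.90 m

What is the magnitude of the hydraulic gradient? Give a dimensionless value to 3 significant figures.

0.0181

∂h/∂x = (256.82 − 257.22) / (588455 − 588560) = +0.003810
∂h/∂y = (258.90 − 257.22) / (5829996 − 5829901) = +0.01768
|∇h| = √(0.003810² + 0.01768²) = 0.01809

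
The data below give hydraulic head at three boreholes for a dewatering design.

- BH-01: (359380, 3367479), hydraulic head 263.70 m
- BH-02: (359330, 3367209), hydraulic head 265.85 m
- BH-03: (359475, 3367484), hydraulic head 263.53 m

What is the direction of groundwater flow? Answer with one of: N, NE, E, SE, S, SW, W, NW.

N

Differences from BH-01: to BH-02 (Δx, Δy, Δh) = (-50, -270, +2.15); to BH-03 = (95, 5, -0.17).
Solve a·Δx + b·Δy = Δh: det = (-50)·5 − 95·(-270) = 25400.
∂h/∂x = [(+2.15)·5 − (-0.17)·(-270)] / 25400 = -0.001384
∂h/∂y = [(-50)·(-0.17) − 95·(+2.15)] / 25400 = -0.007707
Flow = −∇h = (+0.001384 east, +0.007707 north), which points north.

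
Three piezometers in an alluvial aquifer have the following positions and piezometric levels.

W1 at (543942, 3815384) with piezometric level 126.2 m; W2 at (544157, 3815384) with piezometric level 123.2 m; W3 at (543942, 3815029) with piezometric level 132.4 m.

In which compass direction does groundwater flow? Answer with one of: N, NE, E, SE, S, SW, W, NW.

NE

∂h/∂x = (123.2 − 126.2) / (544157 − 543942) = -0.01395
∂h/∂y = (132.4 − 126.2) / (3815029 − 3815384) = -0.01746
Flow = −∇h = (+0.01395 east, +0.01746 north), which points northeast.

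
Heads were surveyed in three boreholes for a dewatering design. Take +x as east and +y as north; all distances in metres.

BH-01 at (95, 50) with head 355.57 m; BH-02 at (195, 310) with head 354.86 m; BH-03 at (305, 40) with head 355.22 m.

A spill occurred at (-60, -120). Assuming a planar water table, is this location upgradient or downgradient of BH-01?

upgradient

Differences from BH-01: to BH-02 (Δx, Δy, Δh) = (100, 260, -0.71); to BH-03 = (210, -10, -0.35).
Solve a·Δx + b·Δy = Δh: det = 100·(-10) − 210·260 = -55600.
∂h/∂x = [(-0.71)·(-10) − (-0.35)·260] / -55600 = -0.001764
∂h/∂y = [100·(-0.35) − 210·(-0.71)] / -55600 = -0.002052
Head at (-60, -120) = 355.57 + (-0.001764)·(-155) + (-0.002052)·(-170) = 356.19 m.
That is higher than the 355.57 m at BH-01, so the point is upgradient.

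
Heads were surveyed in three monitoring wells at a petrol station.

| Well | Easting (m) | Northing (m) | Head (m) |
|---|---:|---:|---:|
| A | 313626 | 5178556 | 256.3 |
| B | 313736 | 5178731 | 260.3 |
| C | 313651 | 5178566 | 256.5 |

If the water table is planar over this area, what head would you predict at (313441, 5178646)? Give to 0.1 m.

With h = a·x + b·y + c and A as origin, the differences give:
  110·a + 175·b = +4.0
  25·a + 10·b = +0.2
Eliminate b (×10 and ×175, subtract): -3275·a = 5.00 → a = ∂h/∂x = -0.001527
Back-substitute: b = ∂h/∂y = +0.02382.
h(313441, 5178646) = 256.3 + (-0.001527)·(-185) + (+0.02382)·(90) = 256.3 +0.282 +2.144 = 258.726 m.

258.7 m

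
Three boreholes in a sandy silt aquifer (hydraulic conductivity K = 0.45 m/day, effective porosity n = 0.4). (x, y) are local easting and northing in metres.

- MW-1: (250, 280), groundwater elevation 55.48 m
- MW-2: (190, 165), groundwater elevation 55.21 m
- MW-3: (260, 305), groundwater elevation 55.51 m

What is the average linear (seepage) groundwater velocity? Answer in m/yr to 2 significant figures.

With h = a·x + b·y + c and MW-1 as origin, the differences give:
  (-60)·a + (-115)·b = -0.27
  10·a + 25·b = +0.03
Eliminate b (×25 and ×(-115), subtract): -350·a = -3.300 → a = ∂h/∂x = +0.009429
Back-substitute: b = ∂h/∂y = -0.002571.
|∇h| = √(0.009429² + -0.002571²) = 0.009773
Seepage velocity v = K·i/n = 0.45 × 0.009773 / 0.4 = 0.01099 m/day = 4.014 m/yr.

4.0 m/yr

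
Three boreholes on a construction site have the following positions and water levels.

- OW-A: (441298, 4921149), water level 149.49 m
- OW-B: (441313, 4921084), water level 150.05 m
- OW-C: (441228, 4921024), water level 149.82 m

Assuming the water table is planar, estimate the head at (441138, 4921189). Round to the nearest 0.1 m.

148.0 m

Three-point gradient (reference OW-A): Δ to OW-B = (15, -65, +0.56), Δ to OW-C = (-70, -125, +0.33).
∂h/∂x = +0.007556, ∂h/∂y = -0.006872 (det = -6425).
h(441138, 4921189) = 149.49 + (+0.007556)·(-160) + (-0.006872)·(40) = 149.49 -1.209 -0.275 = 148.006 m.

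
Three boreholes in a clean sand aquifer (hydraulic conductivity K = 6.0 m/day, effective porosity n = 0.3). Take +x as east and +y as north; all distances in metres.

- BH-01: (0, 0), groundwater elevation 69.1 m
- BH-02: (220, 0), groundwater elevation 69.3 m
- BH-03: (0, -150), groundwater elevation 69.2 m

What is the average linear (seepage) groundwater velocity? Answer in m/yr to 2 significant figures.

8.2 m/yr

∂h/∂x = (69.3 − 69.1) / (220 − 0) = +0.0009091
∂h/∂y = (69.2 − 69.1) / (-150 − 0) = -0.0006667
|∇h| = √(0.0009091² + -0.0006667²) = 0.001127
Seepage velocity v = K·i/n = 6.0 × 0.001127 / 0.3 = 0.02254 m/day = 8.233 m/yr.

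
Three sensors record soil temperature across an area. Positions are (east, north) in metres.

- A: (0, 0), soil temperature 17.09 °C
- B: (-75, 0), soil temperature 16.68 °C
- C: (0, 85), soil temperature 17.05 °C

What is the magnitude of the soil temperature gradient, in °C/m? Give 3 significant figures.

0.00549 °C/m

∂T/∂x = (16.68 − 17.09) / (-75 − 0) = +0.005467
∂T/∂y = (17.05 − 17.09) / (85 − 0) = -0.0004706
|∇f| = √(0.005467² + -0.0004706²) = 0.005487 °C/m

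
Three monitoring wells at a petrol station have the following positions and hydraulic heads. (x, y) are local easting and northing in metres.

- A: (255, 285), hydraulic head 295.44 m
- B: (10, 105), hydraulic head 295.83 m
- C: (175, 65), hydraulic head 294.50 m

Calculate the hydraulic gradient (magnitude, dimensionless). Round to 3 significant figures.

Taking A as reference: B−A = (-245, -180, +0.39); C−A = (-80, -220, -0.94).
Solve a·Δx + b·Δy = Δh: det = (-245)·(-220) − (-80)·(-180) = 39500.
∂h/∂x = [(+0.39)·(-220) − (-0.94)·(-180)] / 39500 = -0.006456
∂h/∂y = [(-245)·(-0.94) − (-80)·(+0.39)] / 39500 = +0.006620
|∇h| = √(-0.006456² + 0.006620²) = 0.009247

0.00925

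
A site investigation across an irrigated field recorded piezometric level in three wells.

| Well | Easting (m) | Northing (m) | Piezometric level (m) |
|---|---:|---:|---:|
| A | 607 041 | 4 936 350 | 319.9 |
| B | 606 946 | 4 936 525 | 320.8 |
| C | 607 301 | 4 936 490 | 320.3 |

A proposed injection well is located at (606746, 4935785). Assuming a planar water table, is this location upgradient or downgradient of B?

downgradient

Taking A as reference: B−A = (-95, 175, +0.9); C−A = (260, 140, +0.4).
Determinant of the coordinate differences = (-95)·140 − 260·175 = -58800.
∂h/∂x = [(+0.9)·140 − (+0.4)·175] / -58800 = -0.0009524
∂h/∂y = [(-95)·(+0.4) − 260·(+0.9)] / -58800 = +0.004626
Head at (606746, 4935785) = 319.9 + (-0.0009524)·(-295) + (+0.004626)·(-565) = 317.57 m.
That is lower than the 320.8 m at B, so the point is downgradient.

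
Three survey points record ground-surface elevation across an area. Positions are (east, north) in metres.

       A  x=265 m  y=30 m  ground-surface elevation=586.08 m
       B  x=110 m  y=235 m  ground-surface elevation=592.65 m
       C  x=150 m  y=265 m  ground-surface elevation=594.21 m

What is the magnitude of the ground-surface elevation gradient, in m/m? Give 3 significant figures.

With z = a·x + b·y + c and A as origin, the differences give:
  (-155)·a + 205·b = +6.57
  (-115)·a + 235·b = +8.13
Eliminate b (×235 and ×205, subtract): -12850·a = -122.700 → a = ∂z/∂x = +0.009549
Back-substitute: b = ∂z/∂y = +0.03927.
|∇f| = √(0.009549² + 0.03927²) = 0.04041 m/m

0.0404 m/m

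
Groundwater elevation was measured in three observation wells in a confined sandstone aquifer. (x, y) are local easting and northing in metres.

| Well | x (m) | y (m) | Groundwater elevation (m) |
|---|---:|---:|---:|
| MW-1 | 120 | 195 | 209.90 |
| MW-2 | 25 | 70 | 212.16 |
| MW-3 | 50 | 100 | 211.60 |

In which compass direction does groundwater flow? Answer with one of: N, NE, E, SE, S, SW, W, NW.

NE

With h = a·x + b·y + c and MW-1 as origin, the differences give:
  (-95)·a + (-125)·b = +2.26
  (-70)·a + (-95)·b = +1.70
Eliminate b (×(-95) and ×(-125), subtract): 275·a = -2.200 → a = ∂h/∂x = -0.008000
Back-substitute: b = ∂h/∂y = -0.01200.
Flow = −∇h = (+0.008000 east, +0.01200 north), which points northeast.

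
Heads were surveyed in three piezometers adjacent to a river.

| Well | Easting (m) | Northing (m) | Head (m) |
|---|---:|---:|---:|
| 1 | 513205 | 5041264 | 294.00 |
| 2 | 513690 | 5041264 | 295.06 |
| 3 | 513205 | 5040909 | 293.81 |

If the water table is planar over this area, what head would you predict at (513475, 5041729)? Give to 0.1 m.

294.8 m

∂h/∂x = (295.06 − 294.00) / (513690 − 513205) = +0.002186
∂h/∂y = (293.81 − 294.00) / (5040909 − 5041264) = +0.0005352
h(513475, 5041729) = 294.00 + (+0.002186)·(270) + (+0.0005352)·(465) = 294.00 +0.590 +0.249 = 294.839 m.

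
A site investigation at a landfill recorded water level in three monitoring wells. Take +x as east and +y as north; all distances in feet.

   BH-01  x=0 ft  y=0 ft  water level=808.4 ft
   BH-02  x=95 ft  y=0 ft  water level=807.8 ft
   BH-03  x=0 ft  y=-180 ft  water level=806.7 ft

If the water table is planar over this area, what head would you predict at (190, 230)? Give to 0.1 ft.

809.4 ft

∂h/∂x = (807.8 − 808.4) / (95 − 0) = -0.006316
∂h/∂y = (806.7 − 808.4) / (-180 − 0) = +0.009444
h(190, 230) = 808.4 + (-0.006316)·(190) + (+0.009444)·(230) = 808.4 -1.200 +2.172 = 809.372 ft.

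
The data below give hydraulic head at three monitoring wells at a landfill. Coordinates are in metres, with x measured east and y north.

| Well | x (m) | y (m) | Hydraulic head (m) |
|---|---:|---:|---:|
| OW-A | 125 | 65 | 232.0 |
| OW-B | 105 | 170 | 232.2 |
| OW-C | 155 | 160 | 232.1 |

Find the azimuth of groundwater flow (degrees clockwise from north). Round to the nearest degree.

133°

Differences from OW-A: to OW-B (Δx, Δy, Δh) = (-20, 105, +0.2); to OW-C = (30, 95, +0.1).
Solve a·Δx + b·Δy = Δh: det = (-20)·95 − 30·105 = -5050.
∂h/∂x = [(+0.2)·95 − (+0.1)·105] / -5050 = -0.001683
∂h/∂y = [(-20)·(+0.1) − 30·(+0.2)] / -5050 = +0.001584
Flow direction (−∇h) has components (+0.001683 E, -0.001584 N).
Azimuth = atan2(E, N) = atan2(+0.001683, -0.001584) = 133.3° ≈ 133°.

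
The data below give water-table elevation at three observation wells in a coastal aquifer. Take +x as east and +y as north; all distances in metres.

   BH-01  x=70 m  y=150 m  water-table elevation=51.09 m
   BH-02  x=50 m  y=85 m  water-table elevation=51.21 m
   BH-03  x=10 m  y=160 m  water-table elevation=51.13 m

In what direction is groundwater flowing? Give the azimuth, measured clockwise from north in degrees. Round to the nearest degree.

Taking BH-01 as reference: BH-02−BH-01 = (-20, -65, +0.12); BH-03−BH-01 = (-60, 10, +0.04).
Determinant of the coordinate differences = (-20)·10 − (-60)·(-65) = -4100.
∂h/∂x = [(+0.12)·10 − (+0.04)·(-65)] / -4100 = -0.0009268
∂h/∂y = [(-20)·(+0.04) − (-60)·(+0.12)] / -4100 = -0.001561
Flow direction (−∇h) has components (+0.0009268 E, +0.001561 N).
Azimuth = atan2(E, N) = atan2(+0.0009268, +0.001561) = 30.7° ≈ 031°.

031°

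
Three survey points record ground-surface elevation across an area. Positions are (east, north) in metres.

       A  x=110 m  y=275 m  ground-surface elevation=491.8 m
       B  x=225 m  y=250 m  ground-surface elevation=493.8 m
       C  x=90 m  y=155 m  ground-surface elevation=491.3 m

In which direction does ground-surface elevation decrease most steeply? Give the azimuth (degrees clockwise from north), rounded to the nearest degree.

Three-point gradient (reference A): Δ to B = (115, -25, +2.0), Δ to C = (-20, -120, -0.5).
∂z/∂x = +0.01766, ∂z/∂y = +0.001224 (det = -14300).
Steepest decrease is along −∇f: components (-0.01766 E, -0.001224 N).
Azimuth = atan2(-0.01766, -0.001224) = 266.0° ≈ 266°.

266°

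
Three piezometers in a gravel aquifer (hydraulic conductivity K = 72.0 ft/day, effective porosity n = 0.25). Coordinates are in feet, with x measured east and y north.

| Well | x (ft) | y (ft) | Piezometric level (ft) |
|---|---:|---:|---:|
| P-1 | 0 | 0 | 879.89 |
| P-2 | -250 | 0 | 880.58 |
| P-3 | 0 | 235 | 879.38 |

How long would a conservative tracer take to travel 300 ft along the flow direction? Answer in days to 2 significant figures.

∂h/∂x = (880.58 − 879.89) / (-250 − 0) = -0.002760
∂h/∂y = (879.38 − 879.89) / (235 − 0) = -0.002170
|∇h| = √(-0.002760² + -0.002170²) = 0.003511
Seepage velocity v = K·i/n = 72.0 × 0.003511 / 0.25 = 1.011 ft/day.
t = 300 / 1.011 = 296.7 days.

300 days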